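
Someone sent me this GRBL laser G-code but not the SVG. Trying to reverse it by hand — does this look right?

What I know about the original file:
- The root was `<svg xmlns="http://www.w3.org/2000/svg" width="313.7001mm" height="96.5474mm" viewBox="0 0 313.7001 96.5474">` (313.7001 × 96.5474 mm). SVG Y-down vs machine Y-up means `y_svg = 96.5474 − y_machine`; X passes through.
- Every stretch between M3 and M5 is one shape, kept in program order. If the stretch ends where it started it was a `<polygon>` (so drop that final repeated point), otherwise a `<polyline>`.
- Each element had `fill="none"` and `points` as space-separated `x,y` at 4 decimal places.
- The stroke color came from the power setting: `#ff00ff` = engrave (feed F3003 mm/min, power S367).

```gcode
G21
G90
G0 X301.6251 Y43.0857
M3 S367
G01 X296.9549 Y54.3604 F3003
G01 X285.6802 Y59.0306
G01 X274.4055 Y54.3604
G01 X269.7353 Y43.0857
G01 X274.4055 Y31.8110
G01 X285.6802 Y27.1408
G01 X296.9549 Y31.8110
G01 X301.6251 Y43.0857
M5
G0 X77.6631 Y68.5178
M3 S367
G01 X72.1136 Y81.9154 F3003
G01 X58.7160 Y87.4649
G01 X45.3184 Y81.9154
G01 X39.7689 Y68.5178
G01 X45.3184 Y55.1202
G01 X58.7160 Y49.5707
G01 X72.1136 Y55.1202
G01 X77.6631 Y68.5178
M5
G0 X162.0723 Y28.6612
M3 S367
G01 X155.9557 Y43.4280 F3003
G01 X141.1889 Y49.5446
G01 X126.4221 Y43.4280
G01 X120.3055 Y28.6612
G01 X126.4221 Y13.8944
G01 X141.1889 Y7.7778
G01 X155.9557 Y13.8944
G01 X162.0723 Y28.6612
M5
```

Each laser-on run becomes one SVG element. Flip Y back into SVG space with y_svg = 96.5474 − y_machine. Every run uses S367, so all elements get stroke `#ff00ff` (engrave).

Run 1: The run returns to its start, so emit a `<polygon>` with points (Y-flipped): 301.6251,53.4617 296.9549,42.1870 285.6802,37.5168 274.4055,42.1870 269.7353,53.4617 274.4055,64.7364 285.6802,69.4066 296.9549,64.7364.

Run 2: The run returns to its start, so emit a `<polygon>` with points (Y-flipped): 77.6631,28.0296 72.1136,14.6320 58.7160,9.0825 45.3184,14.6320 39.7689,28.0296 45.3184,41.4272 58.7160,46.9767 72.1136,41.4272.

Run 3: The run returns to its start, so emit a `<polygon>` with points (Y-flipped): 162.0723,67.8862 155.9557,53.1194 141.1889,47.0028 126.4221,53.1194 120.3055,67.8862 126.4221,82.6530 141.1889,88.7696 155.9557,82.6530.

<svg xmlns="http://www.w3.org/2000/svg" width="313.7001mm" height="96.5474mm" viewBox="0 0 313.7001 96.5474">
  <polygon points="301.6251,53.4617 296.9549,42.1870 285.6802,37.5168 274.4055,42.1870 269.7353,53.4617 274.4055,64.7364 285.6802,69.4066 296.9549,64.7364" fill="none" stroke="#ff00ff"/>
  <polygon points="77.6631,28.0296 72.1136,14.6320 58.7160,9.0825 45.3184,14.6320 39.7689,28.0296 45.3184,41.4272 58.7160,46.9767 72.1136,41.4272" fill="none" stroke="#ff00ff"/>
  <polygon points="162.0723,67.8862 155.9557,53.1194 141.1889,47.0028 126.4221,53.1194 120.3055,67.8862 126.4221,82.6530 141.1889,88.7696 155.9557,82.6530" fill="none" stroke="#ff00ff"/>
</svg>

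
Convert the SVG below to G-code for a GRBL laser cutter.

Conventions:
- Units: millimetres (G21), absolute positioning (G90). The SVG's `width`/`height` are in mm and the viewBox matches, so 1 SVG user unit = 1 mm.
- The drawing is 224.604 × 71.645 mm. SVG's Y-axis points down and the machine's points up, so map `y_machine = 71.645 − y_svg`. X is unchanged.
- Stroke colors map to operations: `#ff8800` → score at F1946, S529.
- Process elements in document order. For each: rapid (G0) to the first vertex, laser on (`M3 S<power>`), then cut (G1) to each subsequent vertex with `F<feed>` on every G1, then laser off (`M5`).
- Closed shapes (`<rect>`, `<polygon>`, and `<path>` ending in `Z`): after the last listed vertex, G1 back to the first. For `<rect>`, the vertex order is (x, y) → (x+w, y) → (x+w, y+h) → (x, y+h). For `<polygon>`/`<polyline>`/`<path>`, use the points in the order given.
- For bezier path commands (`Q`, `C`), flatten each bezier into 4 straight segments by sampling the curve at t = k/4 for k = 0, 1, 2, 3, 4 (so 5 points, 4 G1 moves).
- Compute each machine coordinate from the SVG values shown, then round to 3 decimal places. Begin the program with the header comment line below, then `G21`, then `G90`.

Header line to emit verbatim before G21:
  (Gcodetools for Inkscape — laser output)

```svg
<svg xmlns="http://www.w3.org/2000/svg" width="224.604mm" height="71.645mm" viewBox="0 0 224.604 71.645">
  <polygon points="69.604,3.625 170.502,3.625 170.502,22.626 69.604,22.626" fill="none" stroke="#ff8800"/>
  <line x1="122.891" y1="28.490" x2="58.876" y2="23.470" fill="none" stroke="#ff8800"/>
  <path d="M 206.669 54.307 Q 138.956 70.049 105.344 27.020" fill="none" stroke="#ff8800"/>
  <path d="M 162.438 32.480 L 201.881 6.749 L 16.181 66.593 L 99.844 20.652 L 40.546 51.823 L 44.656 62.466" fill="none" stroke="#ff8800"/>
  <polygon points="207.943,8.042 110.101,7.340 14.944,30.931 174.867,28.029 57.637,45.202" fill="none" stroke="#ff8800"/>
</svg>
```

(Gcodetools for Inkscape — laser output)
G21
G90
G0 X69.604 Y68.020
M3 S529
G1 X170.502 Y68.020 F1946
G1 X170.502 Y49.019 F1946
G1 X69.604 Y49.019 F1946
G1 X69.604 Y68.020 F1946
M5
G0 X122.891 Y43.155
M3 S529
G1 X58.876 Y48.175 F1946
M5
G0 X206.669 Y17.338
M3 S529
G1 X174.944 Y13.140 F1946
G1 X147.481 Y16.289 F1946
G1 X124.281 Y26.784 F1946
G1 X105.344 Y44.625 F1946
M5
G0 X162.438 Y39.165
M3 S529
G1 X201.881 Y64.896 F1946
G1 X16.181 Y5.052 F1946
G1 X99.844 Y50.993 F1946
G1 X40.546 Y19.822 F1946
G1 X44.656 Y9.179 F1946
M5
G0 X207.943 Y63.603
M3 S529
G1 X110.101 Y64.305 F1946
G1 X14.944 Y40.714 F1946
G1 X174.867 Y43.616 F1946
G1 X57.637 Y26.443 F1946
G1 X207.943 Y63.603 F1946
M5

viewBox `0 0 224.604 71.645` with mm width/height → 1 unit = 1 mm. Flip: y_m = 71.645 − y_svg.

**Shape 1** — `<polygon>` rectangle, stroke `#ff8800` → score (S529, F1946). Machine vertices: (69.604,68.020) → (170.502,68.020) → (170.502,49.019) → (69.604,49.019) → (69.604,68.020). Closed: final G1 returns to the first vertex.

**Shape 2** — `<line>` line segment, stroke `#ff8800` → score (S529, F1946). Machine vertices: (122.891,43.155) → (58.876,48.175). Open path.

**Shape 3** — `<path>` quadratic bezier, stroke `#ff8800` → score (S529, F1946). Control points (SVG): P0=(206.669,54.307), P1=(138.956,70.049), P2=(105.344,27.020); sampled at t=k/4. Machine vertices: (206.669,17.338) → (174.944,13.140) → (147.481,16.289) → (124.281,26.784) → (105.344,44.625). Open path.

**Shape 4** — `<path>` open polyline, stroke `#ff8800` → score (S529, F1946). Machine vertices: (162.438,39.165) → (201.881,64.896) → (16.181,5.052) → (99.844,50.993) → (40.546,19.822) → (44.656,9.179). Open path.

**Shape 5** — `<polygon>` closed polygon, stroke `#ff8800` → score (S529, F1946). Machine vertices: (207.943,63.603) → (110.101,64.305) → (14.944,40.714) → (174.867,43.616) → (57.637,26.443) → (207.943,63.603). Closed: final G1 returns to the first vertex.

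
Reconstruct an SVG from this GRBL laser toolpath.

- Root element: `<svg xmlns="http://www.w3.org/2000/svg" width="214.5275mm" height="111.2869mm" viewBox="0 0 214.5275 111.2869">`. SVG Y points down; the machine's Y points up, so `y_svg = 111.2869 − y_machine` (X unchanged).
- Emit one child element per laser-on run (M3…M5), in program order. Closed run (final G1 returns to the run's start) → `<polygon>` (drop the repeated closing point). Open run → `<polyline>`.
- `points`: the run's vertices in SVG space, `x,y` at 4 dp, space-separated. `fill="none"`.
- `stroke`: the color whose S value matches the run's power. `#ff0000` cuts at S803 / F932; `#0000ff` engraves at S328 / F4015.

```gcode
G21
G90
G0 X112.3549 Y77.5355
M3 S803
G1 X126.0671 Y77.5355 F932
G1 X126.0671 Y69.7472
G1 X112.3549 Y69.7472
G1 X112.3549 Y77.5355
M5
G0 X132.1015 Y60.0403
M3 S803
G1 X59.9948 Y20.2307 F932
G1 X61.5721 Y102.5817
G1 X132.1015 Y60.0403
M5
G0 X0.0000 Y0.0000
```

Each laser-on run becomes one SVG element. Flip Y back into SVG space with y_svg = 111.2869 − y_machine. Every run uses S803, so all elements get stroke `#ff0000` (cut).

Run 1: The run returns to its start, so emit a `<polygon>` with points (Y-flipped): 112.3549,33.7514 126.0671,33.7514 126.0671,41.5397 112.3549,41.5397.

Run 2: The run returns to its start, so emit a `<polygon>` with points (Y-flipped): 132.1015,51.2466 59.9948,91.0562 61.5721,8.7052.

<svg xmlns="http://www.w3.org/2000/svg" width="214.5275mm" height="111.2869mm" viewBox="0 0 214.5275 111.2869">
  <polygon points="112.3549,33.7514 126.0671,33.7514 126.0671,41.5397 112.3549,41.5397" fill="none" stroke="#ff0000"/>
  <polygon points="132.1015,51.2466 59.9948,91.0562 61.5721,8.7052" fill="none" stroke="#ff0000"/>
</svg>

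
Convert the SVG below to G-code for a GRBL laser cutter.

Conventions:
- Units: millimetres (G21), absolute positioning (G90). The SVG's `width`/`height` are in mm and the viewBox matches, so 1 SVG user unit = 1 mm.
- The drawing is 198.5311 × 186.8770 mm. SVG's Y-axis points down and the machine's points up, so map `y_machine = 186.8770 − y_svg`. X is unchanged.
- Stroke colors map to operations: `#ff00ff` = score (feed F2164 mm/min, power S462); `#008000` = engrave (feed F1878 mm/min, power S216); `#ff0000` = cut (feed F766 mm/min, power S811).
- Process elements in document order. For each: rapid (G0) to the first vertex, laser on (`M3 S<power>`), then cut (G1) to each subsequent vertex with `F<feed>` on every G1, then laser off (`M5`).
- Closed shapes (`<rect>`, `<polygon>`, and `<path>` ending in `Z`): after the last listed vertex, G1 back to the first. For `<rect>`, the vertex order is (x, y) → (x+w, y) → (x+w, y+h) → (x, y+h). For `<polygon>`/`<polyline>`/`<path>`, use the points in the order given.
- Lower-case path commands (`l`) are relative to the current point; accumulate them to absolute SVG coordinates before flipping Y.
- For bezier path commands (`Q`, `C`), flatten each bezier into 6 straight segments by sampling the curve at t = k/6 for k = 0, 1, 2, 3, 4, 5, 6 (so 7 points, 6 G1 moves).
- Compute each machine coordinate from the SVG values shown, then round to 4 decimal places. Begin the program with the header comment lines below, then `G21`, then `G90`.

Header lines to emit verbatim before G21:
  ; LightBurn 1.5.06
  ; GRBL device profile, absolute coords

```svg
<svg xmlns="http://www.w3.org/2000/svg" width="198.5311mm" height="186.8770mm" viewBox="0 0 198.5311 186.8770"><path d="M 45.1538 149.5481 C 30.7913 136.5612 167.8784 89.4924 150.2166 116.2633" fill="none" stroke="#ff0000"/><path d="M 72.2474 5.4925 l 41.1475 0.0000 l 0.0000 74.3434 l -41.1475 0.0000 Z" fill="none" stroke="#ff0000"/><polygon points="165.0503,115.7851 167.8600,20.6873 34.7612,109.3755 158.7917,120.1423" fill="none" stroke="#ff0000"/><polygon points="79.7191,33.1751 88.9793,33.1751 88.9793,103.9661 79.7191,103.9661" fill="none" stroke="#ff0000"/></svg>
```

1 u = 1 mm; y_m = 186.8770 − y.

[1] `<path>` cubic bezier, #ff0000→cut S811 F766: (45.1538,37.3289) → (49.1758,46.1629) → (69.9338,57.6793) → (98.9224,68.8805) → (127.6361,76.7685) → (147.5693,78.3455) → (150.2166,70.6137)

[2] `<path>` rectangle, #ff0000→cut S811 F766: (72.2474,181.3845) → (113.3949,181.3845) → (113.3949,107.0411) → (72.2474,107.0411) → (72.2474,181.3845) (closed)

[3] `<polygon>` closed polygon, #ff0000→cut S811 F766: (165.0503,71.0919) → (167.8600,166.1897) → (34.7612,77.5015) → (158.7917,66.7347) → (165.0503,71.0919) (closed)

[4] `<polygon>` rectangle, #ff0000→cut S811 F766: (79.7191,153.7019) → (88.9793,153.7019) → (88.9793,82.9109) → (79.7191,82.9109) → (79.7191,153.7019) (closed)

; LightBurn 1.5.06
; GRBL device profile, absolute coords
G21
G90
G0 X45.1538 Y37.3289
M3 S811
G1 X49.1758 Y46.1629 F766
G1 X69.9338 Y57.6793 F766
G1 X98.9224 Y68.8805 F766
G1 X127.6361 Y76.7685 F766
G1 X147.5693 Y78.3455 F766
G1 X150.2166 Y70.6137 F766
M5
G0 X72.2474 Y181.3845
M3 S811
G1 X113.3949 Y181.3845 F766
G1 X113.3949 Y107.0411 F766
G1 X72.2474 Y107.0411 F766
G1 X72.2474 Y181.3845 F766
M5
G0 X165.0503 Y71.0919
M3 S811
G1 X167.8600 Y166.1897 F766
G1 X34.7612 Y77.5015 F766
G1 X158.7917 Y66.7347 F766
G1 X165.0503 Y71.0919 F766
M5
G0 X79.7191 Y153.7019
M3 S811
G1 X88.9793 Y153.7019 F766
G1 X88.9793 Y82.9109 F766
G1 X79.7191 Y82.9109 F766
G1 X79.7191 Y153.7019 F766
M5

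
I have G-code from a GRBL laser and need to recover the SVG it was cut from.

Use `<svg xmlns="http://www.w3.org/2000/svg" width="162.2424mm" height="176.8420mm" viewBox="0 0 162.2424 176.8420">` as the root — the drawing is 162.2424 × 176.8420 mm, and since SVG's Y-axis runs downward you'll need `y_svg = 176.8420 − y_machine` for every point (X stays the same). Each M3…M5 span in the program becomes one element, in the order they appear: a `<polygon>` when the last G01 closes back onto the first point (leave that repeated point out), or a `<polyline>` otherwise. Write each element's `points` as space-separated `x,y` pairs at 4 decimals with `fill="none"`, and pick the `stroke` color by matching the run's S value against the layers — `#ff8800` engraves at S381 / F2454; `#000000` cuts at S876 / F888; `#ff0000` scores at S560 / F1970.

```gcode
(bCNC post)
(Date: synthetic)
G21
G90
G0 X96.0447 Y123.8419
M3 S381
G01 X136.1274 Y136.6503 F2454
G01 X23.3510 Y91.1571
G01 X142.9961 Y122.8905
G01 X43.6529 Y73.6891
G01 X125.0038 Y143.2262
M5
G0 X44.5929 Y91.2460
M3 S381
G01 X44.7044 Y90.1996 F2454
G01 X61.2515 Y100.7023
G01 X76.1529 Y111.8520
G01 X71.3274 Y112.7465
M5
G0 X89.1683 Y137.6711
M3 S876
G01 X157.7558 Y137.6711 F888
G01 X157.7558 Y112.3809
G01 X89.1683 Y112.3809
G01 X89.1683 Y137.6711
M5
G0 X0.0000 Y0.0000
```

<svg xmlns="http://www.w3.org/2000/svg" width="162.2424mm" height="176.8420mm" viewBox="0 0 162.2424 176.8420">
  <polyline points="96.0447,53.0001 136.1274,40.1917 23.3510,85.6849 142.9961,53.9515 43.6529,103.1529 125.0038,33.6158" fill="none" stroke="#ff8800"/>
  <polyline points="44.5929,85.5960 44.7044,86.6424 61.2515,76.1397 76.1529,64.9900 71.3274,64.0955" fill="none" stroke="#ff8800"/>
  <polygon points="89.1683,39.1709 157.7558,39.1709 157.7558,64.4611 89.1683,64.4611" fill="none" stroke="#000000"/>
</svg>

Each laser-on run becomes one SVG element. Flip Y back into SVG space with y_svg = 176.8420 − y_machine.

Run 1: power S381 maps to stroke `#ff8800` (engrave). The run is open, so emit a `<polyline>` with points (Y-flipped): 96.0447,53.0001 136.1274,40.1917 23.3510,85.6849 142.9961,53.9515 43.6529,103.1529 125.0038,33.6158.

Run 2: the run's S381 means `#ff8800` (engrave). The run is open, so emit a `<polyline>` with points (Y-flipped): 44.5929,85.5960 44.7044,86.6424 61.2515,76.1397 76.1529,64.9900 71.3274,64.0955.

Run 3: power S876 maps to stroke `#000000` (cut). The run returns to its start, so emit a `<polygon>` with points (Y-flipped): 89.1683,39.1709 157.7558,39.1709 157.7558,64.4611 89.1683,64.4611.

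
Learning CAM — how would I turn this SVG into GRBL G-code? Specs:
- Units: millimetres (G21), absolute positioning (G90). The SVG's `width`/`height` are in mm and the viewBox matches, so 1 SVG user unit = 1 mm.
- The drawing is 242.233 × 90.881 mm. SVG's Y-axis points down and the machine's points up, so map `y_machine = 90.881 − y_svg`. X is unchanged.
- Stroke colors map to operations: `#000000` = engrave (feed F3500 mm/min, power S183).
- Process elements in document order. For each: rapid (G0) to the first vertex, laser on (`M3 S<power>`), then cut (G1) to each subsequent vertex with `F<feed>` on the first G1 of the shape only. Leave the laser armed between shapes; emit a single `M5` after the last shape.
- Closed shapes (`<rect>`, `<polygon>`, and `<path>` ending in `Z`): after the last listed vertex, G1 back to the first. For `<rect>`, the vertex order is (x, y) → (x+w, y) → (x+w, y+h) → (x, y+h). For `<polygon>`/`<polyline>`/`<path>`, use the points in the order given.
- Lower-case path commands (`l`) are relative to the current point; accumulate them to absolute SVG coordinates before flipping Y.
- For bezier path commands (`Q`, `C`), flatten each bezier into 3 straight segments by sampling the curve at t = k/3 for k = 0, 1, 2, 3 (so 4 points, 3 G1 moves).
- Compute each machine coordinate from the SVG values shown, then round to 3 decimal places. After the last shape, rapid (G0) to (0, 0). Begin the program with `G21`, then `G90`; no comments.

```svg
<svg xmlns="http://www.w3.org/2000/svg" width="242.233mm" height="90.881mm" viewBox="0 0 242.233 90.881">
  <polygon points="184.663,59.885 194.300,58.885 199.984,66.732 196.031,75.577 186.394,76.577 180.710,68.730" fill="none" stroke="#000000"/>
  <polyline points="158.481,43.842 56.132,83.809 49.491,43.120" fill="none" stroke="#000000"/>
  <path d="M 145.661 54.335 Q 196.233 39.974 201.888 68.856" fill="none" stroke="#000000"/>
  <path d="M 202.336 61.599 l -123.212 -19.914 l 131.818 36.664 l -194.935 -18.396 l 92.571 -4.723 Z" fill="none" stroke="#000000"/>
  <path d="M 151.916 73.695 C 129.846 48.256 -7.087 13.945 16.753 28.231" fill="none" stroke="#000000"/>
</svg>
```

G21
G90
G0 X184.663 Y30.996
M3 S183
G1 X194.300 Y31.996 F3500
G1 X199.984 Y24.149
G1 X196.031 Y15.304
G1 X186.394 Y14.304
G1 X180.710 Y22.151
G1 X184.663 Y30.996
G0 X158.481 Y47.039
M3 S183
G1 X56.132 Y7.072 F3500
G1 X49.491 Y47.761
G0 X145.661 Y36.546
M3 S183
G1 X174.385 Y41.315 F3500
G1 X193.127 Y36.475
G1 X201.888 Y22.025
G0 X202.336 Y29.282
M3 S183
G1 X79.124 Y49.196 F3500
G1 X210.942 Y12.532
G1 X16.007 Y30.928
G1 X108.578 Y35.651
G1 X202.336 Y29.282
G0 X151.916 Y17.186
M3 S183
G1 X101.767 Y43.454 F3500
G1 X36.295 Y62.865
G1 X16.753 Y62.650
M5
G0 X0.000 Y0.000

Since the viewBox matches the mm dimensions, user units are millimetres directly. The only transform is the Y-flip y_m = 90.881 − y_svg.

Shape 1 is a regular polygon drawn with `<polygon>`. Its stroke #000000 means engrave at S183, F3500. After flipping Y the toolpath is (184.663,30.996) → (194.300,31.996) → (199.984,24.149) → (196.031,15.304) → (186.394,14.304) → (180.710,22.151) → (184.663,30.996), returning to the start.

Shape 2 is a open polyline drawn with `<polyline>`. Its stroke #000000 means engrave at S183, F3500. After flipping Y the toolpath is (158.481,47.039) → (56.132,7.072) → (49.491,47.761).

Shape 3 is a quadratic bezier drawn with `<path>`. Its stroke #000000 means engrave at S183, F3500. After flipping Y the toolpath is (145.661,36.546) → (174.385,41.315) → (193.127,36.475) → (201.888,22.025).

Shape 4 is a closed polygon drawn with `<path>`. Its stroke #000000 means engrave at S183, F3500. After flipping Y the toolpath is (202.336,29.282) → (79.124,49.196) → (210.942,12.532) → (16.007,30.928) → (108.578,35.651) → (202.336,29.282), returning to the start.

Shape 5 is a cubic bezier drawn with `<path>`. Its stroke #000000 means engrave at S183, F3500. After flipping Y the toolpath is (151.916,17.186) → (101.767,43.454) → (36.295,62.865) → (16.753,62.650).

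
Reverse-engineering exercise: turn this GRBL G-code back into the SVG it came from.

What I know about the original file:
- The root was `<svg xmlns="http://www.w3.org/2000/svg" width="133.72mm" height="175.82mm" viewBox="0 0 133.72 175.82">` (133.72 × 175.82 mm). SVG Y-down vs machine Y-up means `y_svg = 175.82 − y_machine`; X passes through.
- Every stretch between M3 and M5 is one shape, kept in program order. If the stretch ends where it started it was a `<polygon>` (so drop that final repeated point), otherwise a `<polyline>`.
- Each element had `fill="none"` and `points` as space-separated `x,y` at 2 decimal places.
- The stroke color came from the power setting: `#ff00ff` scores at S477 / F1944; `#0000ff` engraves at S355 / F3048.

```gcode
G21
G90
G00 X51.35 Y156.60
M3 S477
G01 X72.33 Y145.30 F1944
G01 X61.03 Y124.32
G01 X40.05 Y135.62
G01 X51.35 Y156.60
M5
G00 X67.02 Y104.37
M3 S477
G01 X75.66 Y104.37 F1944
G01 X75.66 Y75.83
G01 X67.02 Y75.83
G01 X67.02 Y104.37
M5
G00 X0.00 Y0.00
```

y_svg = 175.82 − y_m. Every run uses S477, so all elements get stroke `#ff00ff` (score).

[1] closed run; points: 51.35,19.22 72.33,30.52 61.03,51.50 40.05,40.20

[2] closed run; points: 67.02,71.45 75.66,71.45 75.66,99.99 67.02,99.99

<svg xmlns="http://www.w3.org/2000/svg" width="133.72mm" height="175.82mm" viewBox="0 0 133.72 175.82">
  <polygon points="51.35,19.22 72.33,30.52 61.03,51.50 40.05,40.20" fill="none" stroke="#ff00ff"/>
  <polygon points="67.02,71.45 75.66,71.45 75.66,99.99 67.02,99.99" fill="none" stroke="#ff00ff"/>
</svg>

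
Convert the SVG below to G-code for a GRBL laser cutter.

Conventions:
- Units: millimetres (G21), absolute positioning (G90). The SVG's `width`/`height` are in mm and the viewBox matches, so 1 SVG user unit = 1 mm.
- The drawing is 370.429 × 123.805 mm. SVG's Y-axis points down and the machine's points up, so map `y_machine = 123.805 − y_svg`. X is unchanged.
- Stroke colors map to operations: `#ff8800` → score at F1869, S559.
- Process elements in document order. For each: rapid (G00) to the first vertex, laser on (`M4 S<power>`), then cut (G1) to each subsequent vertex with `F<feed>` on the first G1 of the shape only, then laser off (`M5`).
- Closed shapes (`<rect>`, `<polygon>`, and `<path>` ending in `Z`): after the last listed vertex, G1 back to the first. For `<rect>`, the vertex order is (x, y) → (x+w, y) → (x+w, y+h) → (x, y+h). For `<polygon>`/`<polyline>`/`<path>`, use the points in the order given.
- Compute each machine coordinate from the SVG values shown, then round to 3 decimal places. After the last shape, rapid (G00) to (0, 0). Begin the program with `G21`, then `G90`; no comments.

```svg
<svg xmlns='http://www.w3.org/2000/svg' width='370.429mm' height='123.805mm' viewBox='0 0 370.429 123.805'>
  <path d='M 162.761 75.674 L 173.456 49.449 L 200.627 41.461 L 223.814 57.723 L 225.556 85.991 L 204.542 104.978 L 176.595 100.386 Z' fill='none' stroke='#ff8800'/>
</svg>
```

viewBox `0 0 370.429 123.805` with mm width/height → 1 unit = 1 mm. Flip: y_m = 123.805 − y_svg.

**Shape 1** — `<path>` regular polygon, stroke `#ff8800` → score (S559, F1869). Machine vertices: (162.761,48.131) → (173.456,74.356) → (200.627,82.344) → (223.814,66.082) → (225.556,37.814) → (204.542,18.827) → (176.595,23.419) → (162.761,48.131). Closed: final G1 returns to the first vertex.

G21
G90
G00 X162.761 Y48.131
M4 S559
G1 X173.456 Y74.356 F1869
G1 X200.627 Y82.344
G1 X223.814 Y66.082
G1 X225.556 Y37.814
G1 X204.542 Y18.827
G1 X176.595 Y23.419
G1 X162.761 Y48.131
M5
G00 X0.000 Y0.000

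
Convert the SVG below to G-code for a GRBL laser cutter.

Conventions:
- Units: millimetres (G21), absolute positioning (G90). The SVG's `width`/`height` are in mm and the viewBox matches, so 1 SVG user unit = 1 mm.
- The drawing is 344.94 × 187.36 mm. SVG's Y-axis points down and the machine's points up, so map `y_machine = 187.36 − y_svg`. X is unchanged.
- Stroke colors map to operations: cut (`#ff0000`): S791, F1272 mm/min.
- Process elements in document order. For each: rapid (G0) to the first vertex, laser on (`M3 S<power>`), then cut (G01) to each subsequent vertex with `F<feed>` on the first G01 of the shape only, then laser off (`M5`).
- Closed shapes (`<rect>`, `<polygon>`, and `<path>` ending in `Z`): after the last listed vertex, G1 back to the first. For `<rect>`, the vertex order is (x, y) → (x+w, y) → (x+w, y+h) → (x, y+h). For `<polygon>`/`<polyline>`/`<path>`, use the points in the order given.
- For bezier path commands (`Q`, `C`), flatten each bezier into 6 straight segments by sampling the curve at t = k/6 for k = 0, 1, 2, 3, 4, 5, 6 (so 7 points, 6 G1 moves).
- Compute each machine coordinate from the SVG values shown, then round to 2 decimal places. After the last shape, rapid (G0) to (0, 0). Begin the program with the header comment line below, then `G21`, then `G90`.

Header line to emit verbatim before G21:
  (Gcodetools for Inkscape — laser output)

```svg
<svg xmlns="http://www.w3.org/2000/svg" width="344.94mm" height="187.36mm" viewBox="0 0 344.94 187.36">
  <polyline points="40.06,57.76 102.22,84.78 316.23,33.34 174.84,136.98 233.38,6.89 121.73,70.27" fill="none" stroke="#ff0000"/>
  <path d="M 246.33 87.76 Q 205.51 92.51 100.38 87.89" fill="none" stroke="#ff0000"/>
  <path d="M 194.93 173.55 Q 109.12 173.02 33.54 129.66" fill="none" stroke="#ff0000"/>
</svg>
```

(Gcodetools for Inkscape — laser output)
G21
G90
G0 X40.06 Y129.60
M3 S791
G01 X102.22 Y102.58 F1272
G01 X316.23 Y154.02
G01 X174.84 Y50.38
G01 X233.38 Y180.47
G01 X121.73 Y117.09
M5
G0 X246.33 Y99.60
M3 S791
G01 X230.94 Y98.28 F1272
G01 X211.97 Y97.47
G01 X189.43 Y97.19
G01 X163.32 Y97.43
G01 X133.64 Y98.19
G01 X100.38 Y99.47
M5
G0 X194.93 Y13.81
M3 S791
G01 X166.61 Y15.18 F1272
G01 X138.86 Y18.92
G01 X111.68 Y25.05
G01 X85.06 Y33.55
G01 X59.02 Y44.44
G01 X33.54 Y57.70
M5
G0 X0.00 Y0.00

Since the viewBox matches the mm dimensions, user units are millimetres directly. The only transform is the Y-flip y_m = 187.36 − y_svg.

Shape 1 is a open polyline drawn with `<polyline>`. Its stroke #ff0000 means cut at S791, F1272. After flipping Y the toolpath is (40.06,129.60) → (102.22,102.58) → (316.23,154.02) → (174.84,50.38) → (233.38,180.47) → (121.73,117.09).

Shape 2 is a quadratic bezier drawn with `<path>`. Its stroke #ff0000 means cut at S791, F1272. After flipping Y the toolpath is (246.33,99.60) → (230.94,98.28) → (211.97,97.47) → (189.43,97.19) → (163.32,97.43) → (133.64,98.19) → (100.38,99.47).

Shape 3 is a quadratic bezier drawn with `<path>`. Its stroke #ff0000 means cut at S791, F1272. After flipping Y the toolpath is (194.93,13.81) → (166.61,15.18) → (138.86,18.92) → (111.68,25.05) → (85.06,33.55) → (59.02,44.44) → (33.54,57.70).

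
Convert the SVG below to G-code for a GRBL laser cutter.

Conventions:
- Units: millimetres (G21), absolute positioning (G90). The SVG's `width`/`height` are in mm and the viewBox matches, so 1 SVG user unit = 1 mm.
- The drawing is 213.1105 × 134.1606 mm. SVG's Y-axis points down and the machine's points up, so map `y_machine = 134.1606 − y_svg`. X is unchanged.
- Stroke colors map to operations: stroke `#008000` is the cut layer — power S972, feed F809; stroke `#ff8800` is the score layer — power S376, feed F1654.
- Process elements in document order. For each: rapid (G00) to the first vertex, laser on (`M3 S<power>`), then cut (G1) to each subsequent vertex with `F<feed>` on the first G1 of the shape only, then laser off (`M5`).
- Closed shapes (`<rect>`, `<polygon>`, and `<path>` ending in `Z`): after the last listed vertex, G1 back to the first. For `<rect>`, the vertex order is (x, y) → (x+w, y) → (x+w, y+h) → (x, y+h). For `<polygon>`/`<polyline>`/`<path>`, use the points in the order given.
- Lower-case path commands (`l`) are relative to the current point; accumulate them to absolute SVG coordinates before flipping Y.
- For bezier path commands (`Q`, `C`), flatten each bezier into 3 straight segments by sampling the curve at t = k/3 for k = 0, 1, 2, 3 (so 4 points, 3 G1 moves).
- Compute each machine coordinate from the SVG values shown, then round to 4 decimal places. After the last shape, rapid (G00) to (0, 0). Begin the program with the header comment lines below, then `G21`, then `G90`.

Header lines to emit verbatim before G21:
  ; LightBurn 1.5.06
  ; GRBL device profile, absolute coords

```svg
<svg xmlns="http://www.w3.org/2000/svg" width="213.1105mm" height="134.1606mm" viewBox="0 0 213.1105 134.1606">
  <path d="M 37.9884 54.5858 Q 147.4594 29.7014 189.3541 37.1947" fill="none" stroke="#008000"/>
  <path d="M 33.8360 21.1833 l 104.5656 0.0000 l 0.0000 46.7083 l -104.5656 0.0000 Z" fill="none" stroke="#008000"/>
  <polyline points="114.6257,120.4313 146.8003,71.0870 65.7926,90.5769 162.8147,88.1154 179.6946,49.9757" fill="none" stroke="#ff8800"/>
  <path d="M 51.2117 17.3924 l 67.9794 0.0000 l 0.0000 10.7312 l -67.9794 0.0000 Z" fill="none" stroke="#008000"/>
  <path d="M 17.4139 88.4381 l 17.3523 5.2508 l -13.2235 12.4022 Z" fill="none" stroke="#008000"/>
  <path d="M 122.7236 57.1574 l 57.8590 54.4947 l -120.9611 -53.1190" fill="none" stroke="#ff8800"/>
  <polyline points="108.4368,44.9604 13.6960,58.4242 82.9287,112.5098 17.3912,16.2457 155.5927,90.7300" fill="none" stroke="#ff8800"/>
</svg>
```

; LightBurn 1.5.06
; GRBL device profile, absolute coords
G21
G90
G00 X37.9884 Y79.5748
M3 S972
G1 X103.4606 Y92.5669 F809
G1 X153.9158 Y98.3639
G1 X189.3541 Y96.9659
M5
G00 X33.8360 Y112.9773
M3 S972
G1 X138.4016 Y112.9773 F809
G1 X138.4016 Y66.2690
G1 X33.8360 Y66.2690
G1 X33.8360 Y112.9773
M5
G00 X114.6257 Y13.7293
M3 S376
G1 X146.8003 Y63.0736 F1654
G1 X65.7926 Y43.5837
G1 X162.8147 Y46.0452
G1 X179.6946 Y84.1849
M5
G00 X51.2117 Y116.7682
M3 S972
G1 X119.1911 Y116.7682 F809
G1 X119.1911 Y106.0370
G1 X51.2117 Y106.0370
G1 X51.2117 Y116.7682
M5
G00 X17.4139 Y45.7225
M3 S972
G1 X34.7662 Y40.4717 F809
G1 X21.5427 Y28.0695
G1 X17.4139 Y45.7225
M5
G00 X122.7236 Y77.0032
M3 S376
G1 X180.5826 Y22.5085 F1654
G1 X59.6215 Y75.6275
M5
G00 X108.4368 Y89.2002
M3 S376
G1 X13.6960 Y75.7364 F1654
G1 X82.9287 Y21.6508
G1 X17.3912 Y117.9149
G1 X155.5927 Y43.4306
M5
G00 X0.0000 Y0.0000

Since the viewBox matches the mm dimensions, user units are millimetres directly. The only transform is the Y-flip y_m = 134.1606 − y_svg.

Shape 1 is a quadratic bezier drawn with `<path>`. Its stroke #008000 means cut at S972, F809. After flipping Y the toolpath is (37.9884,79.5748) → (103.4606,92.5669) → (153.9158,98.3639) → (189.3541,96.9659).

Shape 2 is a rectangle drawn with `<path>`. Its stroke #008000 means cut at S972, F809. After flipping Y the toolpath is (33.8360,112.9773) → (138.4016,112.9773) → (138.4016,66.2690) → (33.8360,66.2690) → (33.8360,112.9773), returning to the start.

Shape 3 is a open polyline drawn with `<polyline>`. Its stroke #ff8800 means score at S376, F1654. After flipping Y the toolpath is (114.6257,13.7293) → (146.8003,63.0736) → (65.7926,43.5837) → (162.8147,46.0452) → (179.6946,84.1849).

Shape 4 is a rectangle drawn with `<path>`. Its stroke #008000 means cut at S972, F809. After flipping Y the toolpath is (51.2117,116.7682) → (119.1911,116.7682) → (119.1911,106.0370) → (51.2117,106.0370) → (51.2117,116.7682), returning to the start.

Shape 5 is a regular polygon drawn with `<path>`. Its stroke #008000 means cut at S972, F809. After flipping Y the toolpath is (17.4139,45.7225) → (34.7662,40.4717) → (21.5427,28.0695) → (17.4139,45.7225), returning to the start.

Shape 6 is a open polyline drawn with `<path>`. Its stroke #ff8800 means score at S376, F1654. After flipping Y the toolpath is (122.7236,77.0032) → (180.5826,22.5085) → (59.6215,75.6275).

Shape 7 is a open polyline drawn with `<polyline>`. Its stroke #ff8800 means score at S376, F1654. After flipping Y the toolpath is (108.4368,89.2002) → (13.6960,75.7364) → (82.9287,21.6508) → (17.3912,117.9149) → (155.5927,43.4306).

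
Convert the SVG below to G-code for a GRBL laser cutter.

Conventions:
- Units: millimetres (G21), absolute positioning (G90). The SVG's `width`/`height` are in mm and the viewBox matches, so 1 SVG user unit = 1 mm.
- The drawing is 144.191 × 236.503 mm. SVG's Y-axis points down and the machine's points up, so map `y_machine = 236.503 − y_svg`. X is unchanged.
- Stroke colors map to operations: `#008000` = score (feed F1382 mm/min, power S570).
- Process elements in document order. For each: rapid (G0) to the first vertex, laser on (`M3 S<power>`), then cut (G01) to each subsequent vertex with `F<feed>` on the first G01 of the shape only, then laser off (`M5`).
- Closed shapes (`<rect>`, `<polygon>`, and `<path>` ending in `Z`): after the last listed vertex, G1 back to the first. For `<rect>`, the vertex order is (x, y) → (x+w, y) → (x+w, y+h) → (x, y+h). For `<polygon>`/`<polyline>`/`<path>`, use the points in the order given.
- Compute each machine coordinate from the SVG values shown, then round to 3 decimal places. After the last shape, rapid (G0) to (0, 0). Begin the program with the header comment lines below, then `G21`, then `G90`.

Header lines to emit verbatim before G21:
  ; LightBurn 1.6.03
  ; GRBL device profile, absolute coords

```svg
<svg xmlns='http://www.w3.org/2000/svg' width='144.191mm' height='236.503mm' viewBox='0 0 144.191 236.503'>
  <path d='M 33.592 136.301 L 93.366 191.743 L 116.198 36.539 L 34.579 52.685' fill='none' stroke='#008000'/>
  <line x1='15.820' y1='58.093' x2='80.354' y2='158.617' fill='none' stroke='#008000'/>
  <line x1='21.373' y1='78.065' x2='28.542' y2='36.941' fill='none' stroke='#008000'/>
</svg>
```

; LightBurn 1.6.03
; GRBL device profile, absolute coords
G21
G90
G0 X33.592 Y100.202
M3 S570
G01 X93.366 Y44.760 F1382
G01 X116.198 Y199.964
G01 X34.579 Y183.818
M5
G0 X15.820 Y178.410
M3 S570
G01 X80.354 Y77.886 F1382
M5
G0 X21.373 Y158.438
M3 S570
G01 X28.542 Y199.562 F1382
M5
G0 X0.000 Y0.000

1 u = 1 mm; y_m = 236.503 − y.

[1] `<path>` open polyline, #008000→score S570 F1382: (33.592,100.202) → (93.366,44.760) → (116.198,199.964) → (34.579,183.818)

[2] `<line>` line segment, #008000→score S570 F1382: (15.820,178.410) → (80.354,77.886)

[3] `<line>` line segment, #008000→score S570 F1382: (21.373,158.438) → (28.542,199.562)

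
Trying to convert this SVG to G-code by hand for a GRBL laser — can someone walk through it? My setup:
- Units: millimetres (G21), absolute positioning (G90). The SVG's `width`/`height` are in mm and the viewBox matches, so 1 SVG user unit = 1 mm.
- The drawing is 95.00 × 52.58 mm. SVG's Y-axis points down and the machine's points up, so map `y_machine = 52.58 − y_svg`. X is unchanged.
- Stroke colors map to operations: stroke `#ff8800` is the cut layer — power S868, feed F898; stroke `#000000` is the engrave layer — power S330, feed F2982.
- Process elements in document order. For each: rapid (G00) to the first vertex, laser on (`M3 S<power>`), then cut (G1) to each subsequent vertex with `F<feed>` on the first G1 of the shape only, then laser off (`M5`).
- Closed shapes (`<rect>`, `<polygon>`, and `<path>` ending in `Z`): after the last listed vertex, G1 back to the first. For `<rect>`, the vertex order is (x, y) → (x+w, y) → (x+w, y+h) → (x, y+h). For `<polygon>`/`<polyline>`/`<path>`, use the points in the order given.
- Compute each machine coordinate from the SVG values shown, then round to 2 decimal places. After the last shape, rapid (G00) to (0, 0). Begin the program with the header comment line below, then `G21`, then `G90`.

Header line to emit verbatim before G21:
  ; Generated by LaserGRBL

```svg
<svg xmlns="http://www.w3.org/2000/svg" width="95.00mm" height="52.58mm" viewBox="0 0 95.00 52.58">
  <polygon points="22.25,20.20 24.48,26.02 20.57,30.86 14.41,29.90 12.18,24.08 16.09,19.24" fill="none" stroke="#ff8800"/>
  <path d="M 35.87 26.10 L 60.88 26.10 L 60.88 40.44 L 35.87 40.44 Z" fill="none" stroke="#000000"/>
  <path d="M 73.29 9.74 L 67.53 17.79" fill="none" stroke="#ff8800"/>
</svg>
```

1 u = 1 mm; y_m = 52.58 − y.

[1] `<polygon>` regular polygon, #ff8800→cut S868 F898: (22.25,32.38) → (24.48,26.56) → (20.57,21.72) → (14.41,22.68) → (12.18,28.50) → (16.09,33.34) → (22.25,32.38) (closed)

[2] `<path>` rectangle, #000000→engrave S330 F2982: (35.87,26.48) → (60.88,26.48) → (60.88,12.14) → (35.87,12.14) → (35.87,26.48) (closed)

[3] `<path>` line segment, #ff8800→cut S868 F898: (73.29,42.84) → (67.53,34.79)

; Generated by LaserGRBL
G21
G90
G00 X22.25 Y32.38
M3 S868
G1 X24.48 Y26.56 F898
G1 X20.57 Y21.72
G1 X14.41 Y22.68
G1 X12.18 Y28.50
G1 X16.09 Y33.34
G1 X22.25 Y32.38
M5
G00 X35.87 Y26.48
M3 S330
G1 X60.88 Y26.48 F2982
G1 X60.88 Y12.14
G1 X35.87 Y12.14
G1 X35.87 Y26.48
M5
G00 X73.29 Y42.84
M3 S868
G1 X67.53 Y34.79 F898
M5
G00 X0.00 Y0.00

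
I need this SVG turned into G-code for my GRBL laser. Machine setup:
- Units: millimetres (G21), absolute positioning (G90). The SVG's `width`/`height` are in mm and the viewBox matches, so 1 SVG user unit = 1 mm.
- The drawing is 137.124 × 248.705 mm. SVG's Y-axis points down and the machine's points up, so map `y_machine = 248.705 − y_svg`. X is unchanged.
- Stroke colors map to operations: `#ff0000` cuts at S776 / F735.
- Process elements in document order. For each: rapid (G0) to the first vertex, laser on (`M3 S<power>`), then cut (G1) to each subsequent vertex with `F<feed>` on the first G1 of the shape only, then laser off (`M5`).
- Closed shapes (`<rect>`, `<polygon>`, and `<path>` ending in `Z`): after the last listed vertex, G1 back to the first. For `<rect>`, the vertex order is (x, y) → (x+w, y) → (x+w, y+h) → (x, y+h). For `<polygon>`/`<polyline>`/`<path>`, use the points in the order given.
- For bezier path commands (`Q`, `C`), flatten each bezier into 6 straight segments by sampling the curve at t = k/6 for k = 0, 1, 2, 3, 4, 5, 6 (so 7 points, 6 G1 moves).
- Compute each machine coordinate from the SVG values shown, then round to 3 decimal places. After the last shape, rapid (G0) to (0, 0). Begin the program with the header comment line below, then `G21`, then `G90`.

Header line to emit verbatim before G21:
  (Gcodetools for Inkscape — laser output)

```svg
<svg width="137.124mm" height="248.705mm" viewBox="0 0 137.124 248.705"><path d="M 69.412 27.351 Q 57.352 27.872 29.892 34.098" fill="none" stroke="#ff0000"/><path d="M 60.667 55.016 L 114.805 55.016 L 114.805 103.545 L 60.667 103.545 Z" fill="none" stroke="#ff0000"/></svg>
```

1 u = 1 mm; y_m = 248.705 − y.

[1] `<path>` quadratic bezier, #ff0000→cut S776 F735: (69.412,221.354) → (64.964,221.022) → (59.661,220.373) → (53.502,219.407) → (46.488,218.124) → (38.618,216.524) → (29.892,214.607)

[2] `<path>` rectangle, #ff0000→cut S776 F735: (60.667,193.689) → (114.805,193.689) → (114.805,145.160) → (60.667,145.160) → (60.667,193.689) (closed)

(Gcodetools for Inkscape — laser output)
G21
G90
G0 X69.412 Y221.354
M3 S776
G1 X64.964 Y221.022 F735
G1 X59.661 Y220.373
G1 X53.502 Y219.407
G1 X46.488 Y218.124
G1 X38.618 Y216.524
G1 X29.892 Y214.607
M5
G0 X60.667 Y193.689
M3 S776
G1 X114.805 Y193.689 F735
G1 X114.805 Y145.160
G1 X60.667 Y145.160
G1 X60.667 Y193.689
M5
G0 X0.000 Y0.000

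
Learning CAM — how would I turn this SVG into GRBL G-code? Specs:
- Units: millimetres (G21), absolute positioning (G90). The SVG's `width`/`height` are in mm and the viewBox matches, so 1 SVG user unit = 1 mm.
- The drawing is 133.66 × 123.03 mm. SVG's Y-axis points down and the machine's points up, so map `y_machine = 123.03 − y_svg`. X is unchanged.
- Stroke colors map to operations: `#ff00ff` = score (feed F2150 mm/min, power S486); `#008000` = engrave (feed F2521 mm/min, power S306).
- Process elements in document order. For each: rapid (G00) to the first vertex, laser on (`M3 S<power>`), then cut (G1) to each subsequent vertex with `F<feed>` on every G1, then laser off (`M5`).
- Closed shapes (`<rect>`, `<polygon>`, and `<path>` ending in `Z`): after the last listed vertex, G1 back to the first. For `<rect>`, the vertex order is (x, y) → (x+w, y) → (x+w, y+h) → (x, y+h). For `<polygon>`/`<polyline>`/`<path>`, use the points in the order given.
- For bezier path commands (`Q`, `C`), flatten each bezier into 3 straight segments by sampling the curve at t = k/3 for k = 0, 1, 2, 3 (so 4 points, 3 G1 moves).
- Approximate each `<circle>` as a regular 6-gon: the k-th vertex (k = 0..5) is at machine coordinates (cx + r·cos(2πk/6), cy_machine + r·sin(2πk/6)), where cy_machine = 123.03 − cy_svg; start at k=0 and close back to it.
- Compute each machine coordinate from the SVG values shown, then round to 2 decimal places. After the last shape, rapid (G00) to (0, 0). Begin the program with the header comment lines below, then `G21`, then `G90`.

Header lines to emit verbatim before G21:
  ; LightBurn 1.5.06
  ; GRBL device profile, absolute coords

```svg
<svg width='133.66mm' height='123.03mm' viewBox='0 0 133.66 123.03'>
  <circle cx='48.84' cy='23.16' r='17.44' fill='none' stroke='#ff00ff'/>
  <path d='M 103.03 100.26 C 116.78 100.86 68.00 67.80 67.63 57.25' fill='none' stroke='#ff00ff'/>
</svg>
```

; LightBurn 1.5.06
; GRBL device profile, absolute coords
G21
G90
G00 X66.28 Y99.87
M3 S486
G1 X57.56 Y114.97 F2150
G1 X40.12 Y114.97 F2150
G1 X31.40 Y99.87 F2150
G1 X40.12 Y84.77 F2150
G1 X57.56 Y84.77 F2150
G1 X66.28 Y99.87 F2150
M5
G00 X103.03 Y22.77
M3 S486
G1 X100.05 Y31.31 F2150
G1 X80.03 Y49.81 F2150
G1 X67.63 Y65.78 F2150
M5
G00 X0.00 Y0.00

Since the viewBox matches the mm dimensions, user units are millimetres directly. The only transform is the Y-flip y_m = 123.03 − y_svg.

Shape 1 is a circle drawn with `<circle>`. Its stroke #ff00ff means score at S486, F2150. After flipping Y the toolpath is (66.28,99.87) → (57.56,114.97) → (40.12,114.97) → (31.40,99.87) → (40.12,84.77) → (57.56,84.77) → (66.28,99.87), returning to the start.

Shape 2 is a cubic bezier drawn with `<path>`. Its stroke #ff00ff means score at S486, F2150. After flipping Y the toolpath is (103.03,22.77) → (100.05,31.31) → (80.03,49.81) → (67.63,65.78).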